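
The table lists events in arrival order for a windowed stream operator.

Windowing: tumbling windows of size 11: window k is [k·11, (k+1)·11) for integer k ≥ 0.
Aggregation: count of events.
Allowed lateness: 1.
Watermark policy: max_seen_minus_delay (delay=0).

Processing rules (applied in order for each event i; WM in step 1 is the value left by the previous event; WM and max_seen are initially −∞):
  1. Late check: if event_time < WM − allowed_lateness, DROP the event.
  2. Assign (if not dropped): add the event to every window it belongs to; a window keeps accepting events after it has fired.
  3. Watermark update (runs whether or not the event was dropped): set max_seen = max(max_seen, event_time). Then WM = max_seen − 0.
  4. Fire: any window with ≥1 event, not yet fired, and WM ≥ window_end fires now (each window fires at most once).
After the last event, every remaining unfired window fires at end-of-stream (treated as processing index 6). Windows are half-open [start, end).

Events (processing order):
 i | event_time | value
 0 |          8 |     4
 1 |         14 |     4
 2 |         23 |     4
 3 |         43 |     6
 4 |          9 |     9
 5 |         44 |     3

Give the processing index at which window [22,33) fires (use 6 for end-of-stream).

i=0 t=8 v=4: → [0,11); WM=8
i=1 t=14 v=4: → [11,22); WM=14; [0,11) fires=1
i=2 t=23 v=4: → [22,33); WM=23; [11,22) fires=1
i=3 t=43 v=6: → [33,44); WM=43; [22,33) fires=1
i=4 t=9 v=9: DROP (t<43-1); WM=43
i=5 t=44 v=3: → [44,55); WM=44; [33,44) fires=1

3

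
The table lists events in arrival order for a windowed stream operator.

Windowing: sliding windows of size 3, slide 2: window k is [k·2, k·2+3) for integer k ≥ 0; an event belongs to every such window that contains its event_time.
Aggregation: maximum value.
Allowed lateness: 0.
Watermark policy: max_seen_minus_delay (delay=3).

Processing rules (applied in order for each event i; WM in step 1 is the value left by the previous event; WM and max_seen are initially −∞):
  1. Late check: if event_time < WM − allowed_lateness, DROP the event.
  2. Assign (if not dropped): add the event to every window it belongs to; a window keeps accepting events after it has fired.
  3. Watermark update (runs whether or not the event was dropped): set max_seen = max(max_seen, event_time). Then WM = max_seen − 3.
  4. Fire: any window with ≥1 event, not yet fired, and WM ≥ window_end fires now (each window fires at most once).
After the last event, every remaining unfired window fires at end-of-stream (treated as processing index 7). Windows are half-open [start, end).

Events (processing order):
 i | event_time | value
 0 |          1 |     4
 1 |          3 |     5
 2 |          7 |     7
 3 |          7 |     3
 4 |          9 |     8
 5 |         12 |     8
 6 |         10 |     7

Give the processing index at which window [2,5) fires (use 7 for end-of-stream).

i=0 t=1 v=4: → [0,3); WM=-2
i=1 t=3 v=5: → [2,5); WM=0
i=2 t=7 v=7: → [6,9); WM=4; [0,3) fires=4
i=3 t=7 v=3: → [6,9); WM=4
i=4 t=9 v=8: → [8,11); WM=6; [2,5) fires=5
i=5 t=12 v=8: → [12,15),[10,13); WM=9; [6,9) fires=7
i=6 t=10 v=7: → [10,13),[8,11); WM=9

4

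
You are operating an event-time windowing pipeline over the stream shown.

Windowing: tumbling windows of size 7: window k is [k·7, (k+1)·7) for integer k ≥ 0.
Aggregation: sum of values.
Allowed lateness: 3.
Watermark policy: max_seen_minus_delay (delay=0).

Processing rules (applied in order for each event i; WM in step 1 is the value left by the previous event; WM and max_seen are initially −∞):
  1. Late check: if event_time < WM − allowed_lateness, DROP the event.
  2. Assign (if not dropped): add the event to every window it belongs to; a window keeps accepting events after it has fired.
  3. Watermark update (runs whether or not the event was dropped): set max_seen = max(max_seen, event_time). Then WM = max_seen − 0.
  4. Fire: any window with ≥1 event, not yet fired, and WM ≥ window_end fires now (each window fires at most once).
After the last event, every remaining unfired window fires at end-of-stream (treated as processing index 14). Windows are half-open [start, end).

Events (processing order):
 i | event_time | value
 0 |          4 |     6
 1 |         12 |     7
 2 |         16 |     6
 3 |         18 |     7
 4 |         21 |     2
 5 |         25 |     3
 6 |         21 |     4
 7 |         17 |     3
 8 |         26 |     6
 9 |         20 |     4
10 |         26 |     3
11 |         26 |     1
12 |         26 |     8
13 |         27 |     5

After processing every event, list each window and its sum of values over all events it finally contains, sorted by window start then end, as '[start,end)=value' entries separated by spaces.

[0,7)=6 [7,14)=7 [14,21)=13 [21,28)=28

i=0 t=4 v=6: → [0,7); WM=4
i=1 t=12 v=7: → [7,14); WM=12; [0,7) fires=6
i=2 t=16 v=6: → [14,21); WM=16; [7,14) fires=7
i=3 t=18 v=7: → [14,21); WM=18
i=4 t=21 v=2: → [21,28); WM=21; [14,21) fires=13
i=5 t=25 v=3: → [21,28); WM=25
i=6 t=21 v=4: DROP (t<25-3); WM=25
i=7 t=17 v=3: DROP (t<25-3); WM=25
i=8 t=26 v=6: → [21,28); WM=26
i=9 t=20 v=4: DROP (t<26-3); WM=26
i=10 t=26 v=3: → [21,28); WM=26
i=11 t=26 v=1: → [21,28); WM=26
i=12 t=26 v=8: → [21,28); WM=26
i=13 t=27 v=5: → [21,28); WM=27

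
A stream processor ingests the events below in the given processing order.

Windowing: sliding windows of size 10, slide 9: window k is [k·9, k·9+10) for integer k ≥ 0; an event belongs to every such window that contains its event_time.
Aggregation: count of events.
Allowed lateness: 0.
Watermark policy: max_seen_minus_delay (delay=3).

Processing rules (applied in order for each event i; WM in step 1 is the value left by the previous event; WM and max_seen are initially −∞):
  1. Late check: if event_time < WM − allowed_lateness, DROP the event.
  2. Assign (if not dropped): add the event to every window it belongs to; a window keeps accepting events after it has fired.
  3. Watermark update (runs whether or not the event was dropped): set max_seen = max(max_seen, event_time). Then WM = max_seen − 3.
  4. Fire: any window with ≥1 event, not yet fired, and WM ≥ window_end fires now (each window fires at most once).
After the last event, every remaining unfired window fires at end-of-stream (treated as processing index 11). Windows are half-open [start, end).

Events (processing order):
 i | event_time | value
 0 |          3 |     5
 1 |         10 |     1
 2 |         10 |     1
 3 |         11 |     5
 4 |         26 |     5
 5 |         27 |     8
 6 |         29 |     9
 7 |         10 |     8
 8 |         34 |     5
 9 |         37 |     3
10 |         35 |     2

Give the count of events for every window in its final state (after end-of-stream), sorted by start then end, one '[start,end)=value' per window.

[0,10)=1 [9,19)=3 [18,28)=2 [27,37)=4 [36,46)=1

i=0 t=3 v=5: → [0,10); WM=0
i=1 t=10 v=1: → [9,19); WM=7
i=2 t=10 v=1: → [9,19); WM=7
i=3 t=11 v=5: → [9,19); WM=8
i=4 t=26 v=5: → [18,28); WM=23; [0,10) fires=1 [9,19) fires=3
i=5 t=27 v=8: → [27,37),[18,28); WM=24
i=6 t=29 v=9: → [27,37); WM=26
i=7 t=10 v=8: DROP (t<26-0); WM=26
i=8 t=34 v=5: → [27,37); WM=31; [18,28) fires=2
i=9 t=37 v=3: → [36,46); WM=34
i=10 t=35 v=2: → [27,37); WM=34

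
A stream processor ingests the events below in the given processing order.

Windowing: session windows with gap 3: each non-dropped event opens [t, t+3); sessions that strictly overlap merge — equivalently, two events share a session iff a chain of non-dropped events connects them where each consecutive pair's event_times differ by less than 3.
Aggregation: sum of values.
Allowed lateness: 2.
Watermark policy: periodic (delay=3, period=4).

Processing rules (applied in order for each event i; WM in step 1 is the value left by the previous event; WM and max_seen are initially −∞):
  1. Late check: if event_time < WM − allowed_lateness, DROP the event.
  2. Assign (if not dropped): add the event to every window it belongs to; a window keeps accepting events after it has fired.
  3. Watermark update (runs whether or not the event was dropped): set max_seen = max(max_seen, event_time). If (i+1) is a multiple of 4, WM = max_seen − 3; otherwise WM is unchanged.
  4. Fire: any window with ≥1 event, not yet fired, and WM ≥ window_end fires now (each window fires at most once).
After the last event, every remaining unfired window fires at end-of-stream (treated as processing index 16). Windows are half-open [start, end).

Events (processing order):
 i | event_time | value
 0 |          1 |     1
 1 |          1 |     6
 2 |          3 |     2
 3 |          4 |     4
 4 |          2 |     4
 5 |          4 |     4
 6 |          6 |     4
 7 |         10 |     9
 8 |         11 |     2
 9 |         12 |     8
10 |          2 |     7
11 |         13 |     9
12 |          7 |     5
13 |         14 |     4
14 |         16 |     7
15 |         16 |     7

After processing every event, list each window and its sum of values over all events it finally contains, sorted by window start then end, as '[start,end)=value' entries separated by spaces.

[1,9)=25 [10,19)=46

i=0 t=1 v=1: → [1,4); WM=−∞
i=1 t=1 v=6: → [1,4); WM=−∞
i=2 t=3 v=2: → [1,6); WM=−∞
i=3 t=4 v=4: → [1,7); WM=1
i=4 t=2 v=4: → [1,7); WM=1
i=5 t=4 v=4: → [1,7); WM=1
i=6 t=6 v=4: → [1,9); WM=1
i=7 t=10 v=9: → [10,13); WM=7
i=8 t=11 v=2: → [10,14); WM=7
i=9 t=12 v=8: → [10,15); WM=7
i=10 t=2 v=7: DROP (t<7-2); WM=7
i=11 t=13 v=9: → [10,16); WM=10
i=12 t=7 v=5: DROP (t<10-2); WM=10
i=13 t=14 v=4: → [10,17); WM=10
i=14 t=16 v=7: → [10,19); WM=10
i=15 t=16 v=7: → [10,19); WM=13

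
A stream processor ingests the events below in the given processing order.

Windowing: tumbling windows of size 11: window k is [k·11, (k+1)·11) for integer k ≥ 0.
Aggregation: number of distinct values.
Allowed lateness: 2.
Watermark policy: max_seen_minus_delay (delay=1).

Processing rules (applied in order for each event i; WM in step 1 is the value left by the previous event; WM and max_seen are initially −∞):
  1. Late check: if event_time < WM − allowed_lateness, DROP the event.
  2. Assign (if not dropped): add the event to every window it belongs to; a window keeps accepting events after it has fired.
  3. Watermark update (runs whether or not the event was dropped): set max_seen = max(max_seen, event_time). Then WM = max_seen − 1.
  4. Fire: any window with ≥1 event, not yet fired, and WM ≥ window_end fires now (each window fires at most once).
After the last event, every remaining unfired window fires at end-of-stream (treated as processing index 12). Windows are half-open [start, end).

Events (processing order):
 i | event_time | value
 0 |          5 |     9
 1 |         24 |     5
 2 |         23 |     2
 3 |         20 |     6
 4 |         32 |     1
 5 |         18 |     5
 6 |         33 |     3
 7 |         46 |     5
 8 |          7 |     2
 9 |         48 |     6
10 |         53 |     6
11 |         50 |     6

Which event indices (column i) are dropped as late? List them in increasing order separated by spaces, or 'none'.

3 5 8

i=0 t=5 v=9: → [0,11); WM=4
i=1 t=24 v=5: → [22,33); WM=23; [0,11) fires=1
i=2 t=23 v=2: → [22,33); WM=23
i=3 t=20 v=6: DROP (t<23-2); WM=23
i=4 t=32 v=1: → [22,33); WM=31
i=5 t=18 v=5: DROP (t<31-2); WM=31
i=6 t=33 v=3: → [33,44); WM=32
i=7 t=46 v=5: → [44,55); WM=45; [22,33) fires=3 [33,44) fires=1
i=8 t=7 v=2: DROP (t<45-2); WM=45
i=9 t=48 v=6: → [44,55); WM=47
i=10 t=53 v=6: → [44,55); WM=52
i=11 t=50 v=6: → [44,55); WM=52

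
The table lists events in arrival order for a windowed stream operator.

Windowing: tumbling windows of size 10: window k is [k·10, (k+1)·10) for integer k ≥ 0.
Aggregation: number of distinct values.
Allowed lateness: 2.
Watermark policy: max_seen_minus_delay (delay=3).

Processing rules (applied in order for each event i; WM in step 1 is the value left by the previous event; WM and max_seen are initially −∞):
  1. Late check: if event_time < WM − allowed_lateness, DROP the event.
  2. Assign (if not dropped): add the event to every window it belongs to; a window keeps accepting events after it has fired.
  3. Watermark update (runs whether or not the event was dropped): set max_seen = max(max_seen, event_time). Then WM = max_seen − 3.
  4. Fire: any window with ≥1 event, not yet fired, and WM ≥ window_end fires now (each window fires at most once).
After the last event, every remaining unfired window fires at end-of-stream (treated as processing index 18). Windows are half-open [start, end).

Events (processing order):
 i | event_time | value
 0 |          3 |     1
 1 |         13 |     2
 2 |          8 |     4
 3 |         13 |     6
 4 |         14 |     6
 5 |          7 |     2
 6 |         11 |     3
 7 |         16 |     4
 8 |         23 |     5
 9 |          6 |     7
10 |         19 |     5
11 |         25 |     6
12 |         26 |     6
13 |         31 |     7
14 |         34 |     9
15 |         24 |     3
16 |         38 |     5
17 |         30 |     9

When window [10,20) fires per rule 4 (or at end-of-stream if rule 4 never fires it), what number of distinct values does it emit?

4

i=0 t=3 v=1: → [0,10); WM=0
i=1 t=13 v=2: → [10,20); WM=10; [0,10) fires=1
i=2 t=8 v=4: → [0,10); WM=10
i=3 t=13 v=6: → [10,20); WM=10
i=4 t=14 v=6: → [10,20); WM=11
i=5 t=7 v=2: DROP (t<11-2); WM=11
i=6 t=11 v=3: → [10,20); WM=11
i=7 t=16 v=4: → [10,20); WM=13
i=8 t=23 v=5: → [20,30); WM=20; [10,20) fires=4
i=9 t=6 v=7: DROP (t<20-2); WM=20
i=10 t=19 v=5: → [10,20); WM=20
i=11 t=25 v=6: → [20,30); WM=22
i=12 t=26 v=6: → [20,30); WM=23
i=13 t=31 v=7: → [30,40); WM=28
i=14 t=34 v=9: → [30,40); WM=31; [20,30) fires=2
i=15 t=24 v=3: DROP (t<31-2); WM=31
i=16 t=38 v=5: → [30,40); WM=35
i=17 t=30 v=9: DROP (t<35-2); WM=35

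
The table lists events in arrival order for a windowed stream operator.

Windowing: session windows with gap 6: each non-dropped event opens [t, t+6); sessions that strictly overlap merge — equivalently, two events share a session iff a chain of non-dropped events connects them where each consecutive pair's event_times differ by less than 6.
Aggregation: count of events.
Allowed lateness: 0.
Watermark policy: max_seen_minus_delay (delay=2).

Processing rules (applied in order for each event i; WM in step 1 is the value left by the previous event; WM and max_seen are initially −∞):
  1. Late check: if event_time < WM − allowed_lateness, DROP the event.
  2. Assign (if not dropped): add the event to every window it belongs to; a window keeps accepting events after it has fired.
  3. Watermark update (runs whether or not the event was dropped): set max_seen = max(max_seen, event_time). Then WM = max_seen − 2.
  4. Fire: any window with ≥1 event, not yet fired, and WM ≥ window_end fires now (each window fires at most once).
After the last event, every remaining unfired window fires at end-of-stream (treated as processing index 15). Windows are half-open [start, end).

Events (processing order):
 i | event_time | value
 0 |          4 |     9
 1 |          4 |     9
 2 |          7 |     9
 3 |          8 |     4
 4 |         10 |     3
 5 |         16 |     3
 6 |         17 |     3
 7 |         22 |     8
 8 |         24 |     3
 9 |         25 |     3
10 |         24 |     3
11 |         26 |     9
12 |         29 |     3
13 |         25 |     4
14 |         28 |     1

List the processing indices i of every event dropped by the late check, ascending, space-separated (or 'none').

i=0 t=4 v=9: → [4,10); WM=2
i=1 t=4 v=9: → [4,10); WM=2
i=2 t=7 v=9: → [4,13); WM=5
i=3 t=8 v=4: → [4,14); WM=6
i=4 t=10 v=3: → [4,16); WM=8
i=5 t=16 v=3: → [16,22); WM=14
i=6 t=17 v=3: → [16,23); WM=15
i=7 t=22 v=8: → [16,28); WM=20
i=8 t=24 v=3: → [16,30); WM=22
i=9 t=25 v=3: → [16,31); WM=23
i=10 t=24 v=3: → [16,31); WM=23
i=11 t=26 v=9: → [16,32); WM=24
i=12 t=29 v=3: → [16,35); WM=27
i=13 t=25 v=4: DROP (t<27-0); WM=27
i=14 t=28 v=1: → [16,35); WM=27

13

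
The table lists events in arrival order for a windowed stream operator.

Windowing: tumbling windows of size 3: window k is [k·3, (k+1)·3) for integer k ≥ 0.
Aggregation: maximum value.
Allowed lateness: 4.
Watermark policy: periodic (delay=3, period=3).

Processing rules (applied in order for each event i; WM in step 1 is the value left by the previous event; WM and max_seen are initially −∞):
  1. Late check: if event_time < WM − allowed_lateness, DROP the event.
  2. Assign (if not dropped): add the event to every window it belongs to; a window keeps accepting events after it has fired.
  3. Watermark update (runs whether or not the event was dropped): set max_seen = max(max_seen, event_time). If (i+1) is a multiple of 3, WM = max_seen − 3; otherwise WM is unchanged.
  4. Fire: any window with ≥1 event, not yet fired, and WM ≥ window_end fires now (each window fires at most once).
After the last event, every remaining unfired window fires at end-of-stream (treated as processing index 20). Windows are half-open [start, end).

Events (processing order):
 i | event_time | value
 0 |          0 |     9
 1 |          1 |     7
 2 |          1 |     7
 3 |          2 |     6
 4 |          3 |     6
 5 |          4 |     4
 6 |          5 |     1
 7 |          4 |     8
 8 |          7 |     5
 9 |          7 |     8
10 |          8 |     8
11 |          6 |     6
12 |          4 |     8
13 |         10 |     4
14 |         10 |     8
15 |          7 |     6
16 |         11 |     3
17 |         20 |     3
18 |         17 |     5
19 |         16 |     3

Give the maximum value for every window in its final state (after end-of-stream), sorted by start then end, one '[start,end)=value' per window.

[0,3)=9 [3,6)=8 [6,9)=8 [9,12)=8 [15,18)=5 [18,21)=3

i=0 t=0 v=9: → [0,3); WM=−∞
i=1 t=1 v=7: → [0,3); WM=−∞
i=2 t=1 v=7: → [0,3); WM=-2
i=3 t=2 v=6: → [0,3); WM=-2
i=4 t=3 v=6: → [3,6); WM=-2
i=5 t=4 v=4: → [3,6); WM=1
i=6 t=5 v=1: → [3,6); WM=1
i=7 t=4 v=8: → [3,6); WM=1
i=8 t=7 v=5: → [6,9); WM=4; [0,3) fires=9
i=9 t=7 v=8: → [6,9); WM=4
i=10 t=8 v=8: → [6,9); WM=4
i=11 t=6 v=6: → [6,9); WM=5
i=12 t=4 v=8: → [3,6); WM=5
i=13 t=10 v=4: → [9,12); WM=5
i=14 t=10 v=8: → [9,12); WM=7; [3,6) fires=8
i=15 t=7 v=6: → [6,9); WM=7
i=16 t=11 v=3: → [9,12); WM=7
i=17 t=20 v=3: → [18,21); WM=17; [6,9) fires=8 [9,12) fires=8
i=18 t=17 v=5: → [15,18); WM=17
i=19 t=16 v=3: → [15,18); WM=17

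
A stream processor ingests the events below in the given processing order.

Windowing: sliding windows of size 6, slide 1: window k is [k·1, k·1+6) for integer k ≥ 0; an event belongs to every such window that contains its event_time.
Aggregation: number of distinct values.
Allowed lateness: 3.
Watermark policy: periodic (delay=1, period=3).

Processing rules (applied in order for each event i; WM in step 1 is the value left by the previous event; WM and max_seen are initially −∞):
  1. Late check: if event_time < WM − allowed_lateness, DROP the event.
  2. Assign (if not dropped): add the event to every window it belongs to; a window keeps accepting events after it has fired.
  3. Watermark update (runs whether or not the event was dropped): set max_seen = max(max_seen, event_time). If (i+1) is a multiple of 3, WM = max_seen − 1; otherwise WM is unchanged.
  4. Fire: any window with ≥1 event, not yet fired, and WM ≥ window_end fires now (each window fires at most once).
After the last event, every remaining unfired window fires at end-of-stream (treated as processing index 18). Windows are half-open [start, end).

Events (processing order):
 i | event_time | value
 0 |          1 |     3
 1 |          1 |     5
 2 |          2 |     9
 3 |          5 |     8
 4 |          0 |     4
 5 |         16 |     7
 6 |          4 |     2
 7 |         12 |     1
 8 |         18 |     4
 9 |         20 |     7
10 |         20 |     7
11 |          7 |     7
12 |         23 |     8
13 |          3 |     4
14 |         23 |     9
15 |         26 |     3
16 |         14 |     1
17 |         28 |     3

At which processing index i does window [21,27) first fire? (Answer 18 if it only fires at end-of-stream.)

17

i=0 t=1 v=3: → [1,7),[0,6); WM=−∞
i=1 t=1 v=5: → [1,7),[0,6); WM=−∞
i=2 t=2 v=9: → [2,8),[1,7),[0,6); WM=1
i=3 t=5 v=8: → [5,11),[4,10),[3,9),[2,8),[1,7),[0,6); WM=1
i=4 t=0 v=4: → [0,6); WM=1
i=5 t=16 v=7: → [16,22),[15,21),[14,20),[13,19),[12,18),[11,17); WM=15; [0,6) fires=5 [1,7) fires=4 [2,8) fires=2 [3,9) fires=1 [4,10) fires=1 [5,11) fires=1
i=6 t=4 v=2: DROP (t<15-3); WM=15
i=7 t=12 v=1: → [12,18),[11,17),[10,16),[9,15),[8,14),[7,13); WM=15; [7,13) fires=1 [8,14) fires=1 [9,15) fires=1
i=8 t=18 v=4: → [18,24),[17,23),[16,22),[15,21),[14,20),[13,19); WM=17; [10,16) fires=1 [11,17) fires=2
i=9 t=20 v=7: → [20,26),[19,25),[18,24),[17,23),[16,22),[15,21); WM=17
i=10 t=20 v=7: → [20,26),[19,25),[18,24),[17,23),[16,22),[15,21); WM=17
i=11 t=7 v=7: DROP (t<17-3); WM=19; [12,18) fires=2 [13,19) fires=2
i=12 t=23 v=8: → [23,29),[22,28),[21,27),[20,26),[19,25),[18,24); WM=19
i=13 t=3 v=4: DROP (t<19-3); WM=19
i=14 t=23 v=9: → [23,29),[22,28),[21,27),[20,26),[19,25),[18,24); WM=22; [14,20) fires=2 [15,21) fires=2 [16,22) fires=2
i=15 t=26 v=3: → [26,32),[25,31),[24,30),[23,29),[22,28),[21,27); WM=22
i=16 t=14 v=1: DROP (t<22-3); WM=22
i=17 t=28 v=3: → [28,34),[27,33),[26,32),[25,31),[24,30),[23,29); WM=27; [17,23) fires=2 [18,24) fires=4 [19,25) fires=3 [20,26) fires=3 [21,27) fires=3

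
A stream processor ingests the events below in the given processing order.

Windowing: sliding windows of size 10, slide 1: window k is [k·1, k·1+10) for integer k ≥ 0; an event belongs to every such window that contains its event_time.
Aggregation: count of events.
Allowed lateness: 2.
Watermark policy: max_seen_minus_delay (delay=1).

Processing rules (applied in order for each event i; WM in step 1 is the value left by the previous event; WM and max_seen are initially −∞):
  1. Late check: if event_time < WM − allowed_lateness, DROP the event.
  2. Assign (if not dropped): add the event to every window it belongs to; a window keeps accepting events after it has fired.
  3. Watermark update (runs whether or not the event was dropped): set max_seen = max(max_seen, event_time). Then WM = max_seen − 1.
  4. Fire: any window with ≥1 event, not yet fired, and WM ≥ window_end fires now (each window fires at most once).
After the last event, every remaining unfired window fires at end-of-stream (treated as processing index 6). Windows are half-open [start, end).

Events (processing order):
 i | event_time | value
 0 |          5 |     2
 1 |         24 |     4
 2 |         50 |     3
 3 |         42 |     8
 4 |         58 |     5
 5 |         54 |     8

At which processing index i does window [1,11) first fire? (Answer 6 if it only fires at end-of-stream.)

i=0 t=5 v=2: → [5,15),[4,14),[3,13),[2,12),[1,11),[0,10); WM=4
i=1 t=24 v=4: → [24,34),[23,33),[22,32),[21,31),[20,30),[19,29),[18,28),[17,27),[16,26),[15,25); WM=23; [0,10) fires=1 [1,11) fires=1 [2,12) fires=1 [3,13) fires=1 [4,14) fires=1 [5,15) fires=1
i=2 t=50 v=3: → [50,60),[49,59),[48,58),[47,57),[46,56),[45,55),[44,54),[43,53),[42,52),[41,51); WM=49; [15,25) fires=1 [16,26) fires=1 [17,27) fires=1 [18,28) fires=1 [19,29) fires=1 [20,30) fires=1 [21,31) fires=1 [22,32) fires=1 [23,33) fires=1 [24,34) fires=1
i=3 t=42 v=8: DROP (t<49-2); WM=49
i=4 t=58 v=5: → [58,68),[57,67),[56,66),[55,65),[54,64),[53,63),[52,62),[51,61),[50,60),[49,59); WM=57; [41,51) fires=1 [42,52) fires=1 [43,53) fires=1 [44,54) fires=1 [45,55) fires=1 [46,56) fires=1 [47,57) fires=1
i=5 t=54 v=8: DROP (t<57-2); WM=57

1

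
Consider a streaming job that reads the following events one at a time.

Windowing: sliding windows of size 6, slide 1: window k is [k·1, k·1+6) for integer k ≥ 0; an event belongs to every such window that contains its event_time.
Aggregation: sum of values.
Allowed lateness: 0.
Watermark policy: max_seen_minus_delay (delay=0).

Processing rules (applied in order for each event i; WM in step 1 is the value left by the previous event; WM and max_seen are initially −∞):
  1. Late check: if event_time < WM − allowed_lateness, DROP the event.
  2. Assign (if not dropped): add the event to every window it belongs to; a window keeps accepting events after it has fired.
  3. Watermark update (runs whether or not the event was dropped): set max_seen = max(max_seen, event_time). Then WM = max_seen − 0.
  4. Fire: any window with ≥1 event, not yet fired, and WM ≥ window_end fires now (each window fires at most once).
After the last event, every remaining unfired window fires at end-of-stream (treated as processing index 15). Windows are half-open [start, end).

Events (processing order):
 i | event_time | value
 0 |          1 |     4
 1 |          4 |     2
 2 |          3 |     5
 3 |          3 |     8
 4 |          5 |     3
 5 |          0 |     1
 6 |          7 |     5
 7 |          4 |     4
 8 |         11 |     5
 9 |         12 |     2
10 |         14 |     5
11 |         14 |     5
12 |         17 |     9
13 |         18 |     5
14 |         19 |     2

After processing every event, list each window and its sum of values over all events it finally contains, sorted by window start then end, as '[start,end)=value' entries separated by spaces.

i=0 t=1 v=4: → [1,7),[0,6); WM=1
i=1 t=4 v=2: → [4,10),[3,9),[2,8),[1,7),[0,6); WM=4
i=2 t=3 v=5: DROP (t<4-0); WM=4
i=3 t=3 v=8: DROP (t<4-0); WM=4
i=4 t=5 v=3: → [5,11),[4,10),[3,9),[2,8),[1,7),[0,6); WM=5
i=5 t=0 v=1: DROP (t<5-0); WM=5
i=6 t=7 v=5: → [7,13),[6,12),[5,11),[4,10),[3,9),[2,8); WM=7; [0,6) fires=9 [1,7) fires=9
i=7 t=4 v=4: DROP (t<7-0); WM=7
i=8 t=11 v=5: → [11,17),[10,16),[9,15),[8,14),[7,13),[6,12); WM=11; [2,8) fires=10 [3,9) fires=10 [4,10) fires=10 [5,11) fires=8
i=9 t=12 v=2: → [12,18),[11,17),[10,16),[9,15),[8,14),[7,13); WM=12; [6,12) fires=10
i=10 t=14 v=5: → [14,20),[13,19),[12,18),[11,17),[10,16),[9,15); WM=14; [7,13) fires=12 [8,14) fires=7
i=11 t=14 v=5: → [14,20),[13,19),[12,18),[11,17),[10,16),[9,15); WM=14
i=12 t=17 v=9: → [17,23),[16,22),[15,21),[14,20),[13,19),[12,18); WM=17; [9,15) fires=17 [10,16) fires=17 [11,17) fires=17
i=13 t=18 v=5: → [18,24),[17,23),[16,22),[15,21),[14,20),[13,19); WM=18; [12,18) fires=21
i=14 t=19 v=2: → [19,25),[18,24),[17,23),[16,22),[15,21),[14,20); WM=19; [13,19) fires=24

[0,6)=9 [1,7)=9 [2,8)=10 [3,9)=10 [4,10)=10 [5,11)=8 [6,12)=10 [7,13)=12 [8,14)=7 [9,15)=17 [10,16)=17 [11,17)=17 [12,18)=21 [13,19)=24 [14,20)=26 [15,21)=16 [16,22)=16 [17,23)=16 [18,24)=7 [19,25)=2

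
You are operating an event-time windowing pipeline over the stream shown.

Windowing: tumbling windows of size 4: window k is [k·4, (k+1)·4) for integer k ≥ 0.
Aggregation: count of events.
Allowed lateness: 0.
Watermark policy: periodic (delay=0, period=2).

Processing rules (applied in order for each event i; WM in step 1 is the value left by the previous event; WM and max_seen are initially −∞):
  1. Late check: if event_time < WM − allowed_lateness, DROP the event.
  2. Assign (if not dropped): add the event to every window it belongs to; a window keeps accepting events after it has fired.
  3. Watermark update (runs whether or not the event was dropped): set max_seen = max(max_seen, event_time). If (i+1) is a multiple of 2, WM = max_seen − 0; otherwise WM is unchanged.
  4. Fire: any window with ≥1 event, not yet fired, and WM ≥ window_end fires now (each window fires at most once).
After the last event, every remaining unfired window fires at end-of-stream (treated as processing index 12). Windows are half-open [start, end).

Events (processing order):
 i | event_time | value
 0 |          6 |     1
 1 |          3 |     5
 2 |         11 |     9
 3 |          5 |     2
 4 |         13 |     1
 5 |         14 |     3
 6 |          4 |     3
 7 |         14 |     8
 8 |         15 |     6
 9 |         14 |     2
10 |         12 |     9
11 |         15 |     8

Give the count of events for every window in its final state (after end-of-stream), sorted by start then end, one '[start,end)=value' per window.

[0,4)=1 [4,8)=1 [8,12)=1 [12,16)=6

i=0 t=6 v=1: → [4,8); WM=−∞
i=1 t=3 v=5: → [0,4); WM=6; [0,4) fires=1
i=2 t=11 v=9: → [8,12); WM=6
i=3 t=5 v=2: DROP (t<6-0); WM=11; [4,8) fires=1
i=4 t=13 v=1: → [12,16); WM=11
i=5 t=14 v=3: → [12,16); WM=14; [8,12) fires=1
i=6 t=4 v=3: DROP (t<14-0); WM=14
i=7 t=14 v=8: → [12,16); WM=14
i=8 t=15 v=6: → [12,16); WM=14
i=9 t=14 v=2: → [12,16); WM=15
i=10 t=12 v=9: DROP (t<15-0); WM=15
i=11 t=15 v=8: → [12,16); WM=15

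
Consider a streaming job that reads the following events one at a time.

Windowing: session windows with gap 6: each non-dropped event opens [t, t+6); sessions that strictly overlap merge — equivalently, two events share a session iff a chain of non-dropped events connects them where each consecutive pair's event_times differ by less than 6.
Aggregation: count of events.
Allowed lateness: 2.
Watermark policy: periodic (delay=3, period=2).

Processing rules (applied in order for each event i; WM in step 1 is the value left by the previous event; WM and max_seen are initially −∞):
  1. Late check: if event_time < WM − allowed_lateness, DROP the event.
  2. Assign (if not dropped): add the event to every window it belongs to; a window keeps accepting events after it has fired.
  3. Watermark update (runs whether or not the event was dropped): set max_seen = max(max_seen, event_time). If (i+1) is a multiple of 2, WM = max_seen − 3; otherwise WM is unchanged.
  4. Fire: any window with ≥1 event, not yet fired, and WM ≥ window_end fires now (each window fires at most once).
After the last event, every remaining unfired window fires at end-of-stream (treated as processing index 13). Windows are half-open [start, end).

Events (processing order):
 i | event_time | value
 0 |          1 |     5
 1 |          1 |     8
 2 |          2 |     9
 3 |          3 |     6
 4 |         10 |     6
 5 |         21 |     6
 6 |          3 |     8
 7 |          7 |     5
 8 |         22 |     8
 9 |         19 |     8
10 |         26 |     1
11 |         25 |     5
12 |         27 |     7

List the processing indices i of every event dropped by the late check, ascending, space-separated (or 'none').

6 7

i=0 t=1 v=5: → [1,7); WM=−∞
i=1 t=1 v=8: → [1,7); WM=-2
i=2 t=2 v=9: → [1,8); WM=-2
i=3 t=3 v=6: → [1,9); WM=0
i=4 t=10 v=6: → [10,16); WM=0
i=5 t=21 v=6: → [21,27); WM=18
i=6 t=3 v=8: DROP (t<18-2); WM=18
i=7 t=7 v=5: DROP (t<18-2); WM=18
i=8 t=22 v=8: → [21,28); WM=18
i=9 t=19 v=8: → [19,28); WM=19
i=10 t=26 v=1: → [19,32); WM=19
i=11 t=25 v=5: → [19,32); WM=23
i=12 t=27 v=7: → [19,33); WM=23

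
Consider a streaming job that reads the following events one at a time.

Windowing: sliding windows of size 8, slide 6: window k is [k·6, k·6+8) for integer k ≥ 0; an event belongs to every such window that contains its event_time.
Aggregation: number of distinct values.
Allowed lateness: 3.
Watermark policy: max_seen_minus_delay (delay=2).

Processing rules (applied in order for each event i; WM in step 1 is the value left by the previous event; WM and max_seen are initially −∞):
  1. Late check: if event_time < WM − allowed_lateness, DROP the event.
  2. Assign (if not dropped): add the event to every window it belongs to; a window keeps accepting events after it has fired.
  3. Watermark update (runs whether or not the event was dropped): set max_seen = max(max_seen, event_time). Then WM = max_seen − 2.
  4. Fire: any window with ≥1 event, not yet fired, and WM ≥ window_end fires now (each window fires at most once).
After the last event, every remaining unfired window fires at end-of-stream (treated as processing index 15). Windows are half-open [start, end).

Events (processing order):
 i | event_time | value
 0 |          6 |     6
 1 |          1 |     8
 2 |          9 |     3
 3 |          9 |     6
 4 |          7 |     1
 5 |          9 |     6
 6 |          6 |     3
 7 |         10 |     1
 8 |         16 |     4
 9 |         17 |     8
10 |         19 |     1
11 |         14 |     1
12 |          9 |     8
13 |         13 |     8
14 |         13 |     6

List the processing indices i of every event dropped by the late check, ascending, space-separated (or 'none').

12 13 14

i=0 t=6 v=6: → [6,14),[0,8); WM=4
i=1 t=1 v=8: → [0,8); WM=4
i=2 t=9 v=3: → [6,14); WM=7
i=3 t=9 v=6: → [6,14); WM=7
i=4 t=7 v=1: → [6,14),[0,8); WM=7
i=5 t=9 v=6: → [6,14); WM=7
i=6 t=6 v=3: → [6,14),[0,8); WM=7
i=7 t=10 v=1: → [6,14); WM=8; [0,8) fires=4
i=8 t=16 v=4: → [12,20); WM=14; [6,14) fires=3
i=9 t=17 v=8: → [12,20); WM=15
i=10 t=19 v=1: → [18,26),[12,20); WM=17
i=11 t=14 v=1: → [12,20); WM=17
i=12 t=9 v=8: DROP (t<17-3); WM=17
i=13 t=13 v=8: DROP (t<17-3); WM=17
i=14 t=13 v=6: DROP (t<17-3); WM=17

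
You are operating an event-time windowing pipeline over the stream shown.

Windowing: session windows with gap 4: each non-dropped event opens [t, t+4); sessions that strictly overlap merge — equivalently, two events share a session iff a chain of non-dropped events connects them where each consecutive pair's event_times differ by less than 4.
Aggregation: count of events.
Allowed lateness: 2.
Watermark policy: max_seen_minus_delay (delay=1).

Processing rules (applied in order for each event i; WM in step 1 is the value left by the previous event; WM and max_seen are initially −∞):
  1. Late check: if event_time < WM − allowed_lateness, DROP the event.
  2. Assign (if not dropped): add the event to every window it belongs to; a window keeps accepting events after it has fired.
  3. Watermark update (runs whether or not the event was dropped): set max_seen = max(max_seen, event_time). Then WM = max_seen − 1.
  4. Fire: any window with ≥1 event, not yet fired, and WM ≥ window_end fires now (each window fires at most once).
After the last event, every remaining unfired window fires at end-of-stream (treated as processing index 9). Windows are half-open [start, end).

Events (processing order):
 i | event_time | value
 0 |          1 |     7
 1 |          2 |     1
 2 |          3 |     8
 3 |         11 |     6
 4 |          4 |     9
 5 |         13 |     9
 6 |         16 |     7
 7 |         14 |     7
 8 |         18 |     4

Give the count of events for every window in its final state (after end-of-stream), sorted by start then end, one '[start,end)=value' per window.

i=0 t=1 v=7: → [1,5); WM=0
i=1 t=2 v=1: → [1,6); WM=1
i=2 t=3 v=8: → [1,7); WM=2
i=3 t=11 v=6: → [11,15); WM=10
i=4 t=4 v=9: DROP (t<10-2); WM=10
i=5 t=13 v=9: → [11,17); WM=12
i=6 t=16 v=7: → [11,20); WM=15
i=7 t=14 v=7: → [11,20); WM=15
i=8 t=18 v=4: → [11,22); WM=17

[1,7)=3 [11,22)=5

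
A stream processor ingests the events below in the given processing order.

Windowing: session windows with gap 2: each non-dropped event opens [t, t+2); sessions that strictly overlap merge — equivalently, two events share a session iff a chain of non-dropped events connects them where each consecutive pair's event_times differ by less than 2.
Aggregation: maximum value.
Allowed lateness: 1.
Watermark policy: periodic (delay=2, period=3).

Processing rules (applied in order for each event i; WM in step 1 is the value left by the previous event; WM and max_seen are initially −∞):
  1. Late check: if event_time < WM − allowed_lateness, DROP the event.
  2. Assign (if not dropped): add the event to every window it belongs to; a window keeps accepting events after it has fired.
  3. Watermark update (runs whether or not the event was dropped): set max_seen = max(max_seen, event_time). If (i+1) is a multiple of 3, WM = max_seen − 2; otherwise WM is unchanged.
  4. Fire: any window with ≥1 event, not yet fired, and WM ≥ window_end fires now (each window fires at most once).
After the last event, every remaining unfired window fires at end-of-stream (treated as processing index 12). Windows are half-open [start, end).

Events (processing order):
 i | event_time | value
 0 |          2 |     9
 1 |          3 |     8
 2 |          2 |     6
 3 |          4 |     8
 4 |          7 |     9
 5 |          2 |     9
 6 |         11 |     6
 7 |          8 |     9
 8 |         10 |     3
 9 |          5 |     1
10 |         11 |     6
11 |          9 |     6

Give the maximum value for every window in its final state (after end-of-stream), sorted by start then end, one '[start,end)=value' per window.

[2,6)=9 [7,13)=9

i=0 t=2 v=9: → [2,4); WM=−∞
i=1 t=3 v=8: → [2,5); WM=−∞
i=2 t=2 v=6: → [2,5); WM=1
i=3 t=4 v=8: → [2,6); WM=1
i=4 t=7 v=9: → [7,9); WM=1
i=5 t=2 v=9: → [2,6); WM=5
i=6 t=11 v=6: → [11,13); WM=5
i=7 t=8 v=9: → [7,10); WM=5
i=8 t=10 v=3: → [10,13); WM=9
i=9 t=5 v=1: DROP (t<9-1); WM=9
i=10 t=11 v=6: → [10,13); WM=9
i=11 t=9 v=6: → [7,13); WM=9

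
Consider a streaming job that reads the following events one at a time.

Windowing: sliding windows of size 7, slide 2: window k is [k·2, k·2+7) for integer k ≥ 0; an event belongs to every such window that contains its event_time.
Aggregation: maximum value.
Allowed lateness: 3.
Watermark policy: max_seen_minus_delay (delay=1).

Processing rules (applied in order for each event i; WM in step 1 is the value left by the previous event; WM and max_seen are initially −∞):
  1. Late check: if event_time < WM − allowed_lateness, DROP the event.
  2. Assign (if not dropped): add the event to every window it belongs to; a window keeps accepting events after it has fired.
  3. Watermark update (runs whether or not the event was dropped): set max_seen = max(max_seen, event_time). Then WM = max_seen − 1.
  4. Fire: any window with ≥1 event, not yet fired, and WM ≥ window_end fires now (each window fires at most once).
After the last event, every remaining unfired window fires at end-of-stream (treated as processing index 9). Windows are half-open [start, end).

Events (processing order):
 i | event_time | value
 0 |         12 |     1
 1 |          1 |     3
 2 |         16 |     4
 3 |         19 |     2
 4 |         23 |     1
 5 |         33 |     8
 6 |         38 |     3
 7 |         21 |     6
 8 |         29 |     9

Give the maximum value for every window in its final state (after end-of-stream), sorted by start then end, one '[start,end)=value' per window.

i=0 t=12 v=1: → [12,19),[10,17),[8,15),[6,13); WM=11
i=1 t=1 v=3: DROP (t<11-3); WM=11
i=2 t=16 v=4: → [16,23),[14,21),[12,19),[10,17); WM=15; [6,13) fires=1 [8,15) fires=1
i=3 t=19 v=2: → [18,25),[16,23),[14,21); WM=18; [10,17) fires=4
i=4 t=23 v=1: → [22,29),[20,27),[18,25); WM=22; [12,19) fires=4 [14,21) fires=4
i=5 t=33 v=8: → [32,39),[30,37),[28,35); WM=32; [16,23) fires=4 [18,25) fires=2 [20,27) fires=1 [22,29) fires=1
i=6 t=38 v=3: → [38,45),[36,43),[34,41),[32,39); WM=37; [28,35) fires=8 [30,37) fires=8
i=7 t=21 v=6: DROP (t<37-3); WM=37
i=8 t=29 v=9: DROP (t<37-3); WM=37

[6,13)=1 [8,15)=1 [10,17)=4 [12,19)=4 [14,21)=4 [16,23)=4 [18,25)=2 [20,27)=1 [22,29)=1 [28,35)=8 [30,37)=8 [32,39)=8 [34,41)=3 [36,43)=3 [38,45)=3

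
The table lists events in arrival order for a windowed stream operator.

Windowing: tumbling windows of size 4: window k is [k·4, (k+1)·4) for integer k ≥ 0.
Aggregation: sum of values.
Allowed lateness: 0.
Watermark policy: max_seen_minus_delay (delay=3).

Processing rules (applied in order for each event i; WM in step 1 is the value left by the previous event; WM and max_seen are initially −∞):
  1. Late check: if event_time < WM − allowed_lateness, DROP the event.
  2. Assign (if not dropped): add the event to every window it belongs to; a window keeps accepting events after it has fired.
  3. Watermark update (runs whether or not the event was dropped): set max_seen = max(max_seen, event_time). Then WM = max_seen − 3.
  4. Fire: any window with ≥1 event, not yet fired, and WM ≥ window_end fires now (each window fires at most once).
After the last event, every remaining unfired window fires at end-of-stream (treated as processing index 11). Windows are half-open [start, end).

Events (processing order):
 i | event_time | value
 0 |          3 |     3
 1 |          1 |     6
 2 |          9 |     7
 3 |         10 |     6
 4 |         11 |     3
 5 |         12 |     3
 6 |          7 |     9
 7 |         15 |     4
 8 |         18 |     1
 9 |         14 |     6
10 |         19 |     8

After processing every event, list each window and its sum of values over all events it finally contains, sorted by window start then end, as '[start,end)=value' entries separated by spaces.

[0,4)=9 [8,12)=16 [12,16)=7 [16,20)=9

i=0 t=3 v=3: → [0,4); WM=0
i=1 t=1 v=6: → [0,4); WM=0
i=2 t=9 v=7: → [8,12); WM=6; [0,4) fires=9
i=3 t=10 v=6: → [8,12); WM=7
i=4 t=11 v=3: → [8,12); WM=8
i=5 t=12 v=3: → [12,16); WM=9
i=6 t=7 v=9: DROP (t<9-0); WM=9
i=7 t=15 v=4: → [12,16); WM=12; [8,12) fires=16
i=8 t=18 v=1: → [16,20); WM=15
i=9 t=14 v=6: DROP (t<15-0); WM=15
i=10 t=19 v=8: → [16,20); WM=16; [12,16) fires=7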